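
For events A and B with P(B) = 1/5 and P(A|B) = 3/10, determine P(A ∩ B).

By definition, P(A|B) = P(A ∩ B) / P(B)
So P(A ∩ B) = P(A|B) × P(B)
= 3/10 × 1/5
= 3/50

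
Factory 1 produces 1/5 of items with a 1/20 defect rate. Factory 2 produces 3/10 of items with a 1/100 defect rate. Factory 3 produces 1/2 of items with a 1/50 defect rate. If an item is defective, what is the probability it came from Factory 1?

Using Bayes' theorem:
P(F1) = 1/5, P(D|F1) = 1/20
P(F2) = 3/10, P(D|F2) = 1/100
P(F3) = 1/2, P(D|F3) = 1/50
P(D) = P(D|F1)P(F1) + P(D|F2)P(F2) + P(D|F3)P(F3)
     = \frac{23}{1000}
P(F1|D) = P(D|F1)P(F1) / P(D)
= \frac{10}{23}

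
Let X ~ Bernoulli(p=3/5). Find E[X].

For X ~ Bernoulli(p=3/5), the expected value is:
E[X] = \frac{3}{5}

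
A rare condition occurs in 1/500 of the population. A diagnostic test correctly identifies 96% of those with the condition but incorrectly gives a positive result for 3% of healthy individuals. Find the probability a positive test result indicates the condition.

Let D = the rare event, + = positive/flagged.
P(D) = 1/500
P(+|D) = 96/100 = 24/25
P(+|D') = 3/100
P(+) = P(+|D)P(D) + P(+|D')P(D')
     = \frac{24}{25} × \frac{1}{500} + \frac{3}{100} × \frac{499}{500}
     = \frac{1593}{50000}
P(D|+) = P(+|D)P(D)/P(+) = \frac{32}{531}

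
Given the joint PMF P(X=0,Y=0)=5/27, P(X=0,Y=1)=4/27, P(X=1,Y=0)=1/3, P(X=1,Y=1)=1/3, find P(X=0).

P(X=0) = P(X=0,Y=0) + P(X=0,Y=1)
= 5/27 + 4/27
= 1/3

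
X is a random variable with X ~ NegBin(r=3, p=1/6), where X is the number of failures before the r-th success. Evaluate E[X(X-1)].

E[X(X-1)] = E[X² - X] = E[X²] - E[X]
E[X] = 15
E[X²] = Var(X) + (E[X])² = 90 + (15)² = 315
E[X(X-1)] = 315 - 15 = 300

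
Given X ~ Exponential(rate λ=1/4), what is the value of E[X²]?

Using the identity E[X²] = Var(X) + (E[X])²:
E[X] = 4
Var(X) = 16
E[X²] = 16 + (4)²
= 32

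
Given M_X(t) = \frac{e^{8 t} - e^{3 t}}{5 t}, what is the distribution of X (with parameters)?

The MGF M(t) = \frac{e^{8 t} - e^{3 t}}{5 t} is the standard form for the Uniform distribution.
Comparing with the known MGF formula identifies: Uniform(3, 8)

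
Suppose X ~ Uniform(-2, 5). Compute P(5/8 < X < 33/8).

P(5/8 < X < 33/8) = ∫_{5/8}^{33/8} f(x) dx
where f(x) = \frac{1}{7}
= \frac{1}{2}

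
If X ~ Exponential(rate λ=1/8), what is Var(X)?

For X ~ Exponential(rate λ=1/8):
Var(X) = 64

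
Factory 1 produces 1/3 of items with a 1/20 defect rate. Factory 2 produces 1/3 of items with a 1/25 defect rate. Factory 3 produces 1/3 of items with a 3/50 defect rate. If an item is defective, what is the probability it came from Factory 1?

Using Bayes' theorem:
P(F1) = 1/3, P(D|F1) = 1/20
P(F2) = 1/3, P(D|F2) = 1/25
P(F3) = 1/3, P(D|F3) = 3/50
P(D) = P(D|F1)P(F1) + P(D|F2)P(F2) + P(D|F3)P(F3)
     = \frac{1}{20}
P(F1|D) = P(D|F1)P(F1) / P(D)
= \frac{1}{3}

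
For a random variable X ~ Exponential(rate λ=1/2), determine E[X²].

Using the identity E[X²] = Var(X) + (E[X])²:
E[X] = 2
Var(X) = 4
E[X²] = 4 + (2)²
= 8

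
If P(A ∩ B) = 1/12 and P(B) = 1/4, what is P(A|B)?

P(A|B) = P(A ∩ B) / P(B)
= (1/12) / (1/4)
= 1/3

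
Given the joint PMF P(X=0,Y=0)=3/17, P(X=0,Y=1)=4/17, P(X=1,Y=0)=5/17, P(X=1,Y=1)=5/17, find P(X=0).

P(X=0) = P(X=0,Y=0) + P(X=0,Y=1)
= 3/17 + 4/17
= 7/17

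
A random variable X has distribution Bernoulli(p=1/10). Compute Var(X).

For X ~ Bernoulli(p=1/10):
Var(X) = \frac{9}{100}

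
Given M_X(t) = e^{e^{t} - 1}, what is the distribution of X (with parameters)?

The MGF M(t) = e^{e^{t} - 1} is the standard form for the Poisson distribution.
Comparing with the known MGF formula identifies: Poisson(λ=1)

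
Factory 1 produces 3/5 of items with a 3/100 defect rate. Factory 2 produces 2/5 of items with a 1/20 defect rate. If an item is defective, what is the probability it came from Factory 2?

Using Bayes' theorem:
P(F1) = 3/5, P(D|F1) = 3/100
P(F2) = 2/5, P(D|F2) = 1/20
P(D) = P(D|F1)P(F1) + P(D|F2)P(F2)
     = \frac{19}{500}
P(F2|D) = P(D|F2)P(F2) / P(D)
= \frac{10}{19}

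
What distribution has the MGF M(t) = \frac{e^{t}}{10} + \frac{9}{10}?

The MGF M(t) = \frac{e^{t}}{10} + \frac{9}{10} is the standard form for the Bernoulli distribution.
Comparing with the known MGF formula identifies: Bernoulli(p=1/10)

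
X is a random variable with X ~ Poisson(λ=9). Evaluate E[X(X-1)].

E[X(X-1)] = E[X² - X] = E[X²] - E[X]
E[X] = 9
E[X²] = Var(X) + (E[X])² = 9 + (9)² = 90
E[X(X-1)] = 90 - 9 = 81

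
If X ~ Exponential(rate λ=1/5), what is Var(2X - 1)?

For X ~ Exponential(rate λ=1/5):
Var(X) = 25
Var(2X - 1) = (2)² × Var(X) = 4 × 25 = 100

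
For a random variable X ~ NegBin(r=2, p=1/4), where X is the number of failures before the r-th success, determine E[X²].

Using the identity E[X²] = Var(X) + (E[X])²:
E[X] = 6
Var(X) = 24
E[X²] = 24 + (6)²
= 60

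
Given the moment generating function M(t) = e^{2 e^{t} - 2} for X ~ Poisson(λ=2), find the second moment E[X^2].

To find E[X^2], compute M^(2)(0):
M^(1)(t) = 2 e^{t} e^{2 e^{t} - 2}
M^(2)(t) = 4 e^{2 t} e^{2 e^{t} - 2} + 2 e^{t} e^{2 e^{t} - 2}
M^(2)(0) = 6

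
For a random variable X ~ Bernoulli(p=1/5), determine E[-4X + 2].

For X ~ Bernoulli(p=1/5):
E[X] = \frac{1}{5}
E[-4X + 2] = -4 × E[X] + 2 = \frac{6}{5}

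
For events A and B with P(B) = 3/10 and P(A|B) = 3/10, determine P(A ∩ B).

By definition, P(A|B) = P(A ∩ B) / P(B)
So P(A ∩ B) = P(A|B) × P(B)
= 3/10 × 3/10
= 9/100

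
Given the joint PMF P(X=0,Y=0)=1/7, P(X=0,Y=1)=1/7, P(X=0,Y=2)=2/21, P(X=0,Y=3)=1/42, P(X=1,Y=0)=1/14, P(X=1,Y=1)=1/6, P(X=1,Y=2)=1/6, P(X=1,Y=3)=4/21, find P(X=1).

P(X=1) = P(X=1,Y=0) + P(X=1,Y=1) + P(X=1,Y=2) + P(X=1,Y=3)
= 1/14 + 1/6 + 1/6 + 4/21
= 25/42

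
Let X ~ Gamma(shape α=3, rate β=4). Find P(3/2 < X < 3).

P(3/2 < X < 3) = ∫_{3/2}^{3} f(x) dx
where f(x) = 32 x^{2} e^{- 4 x}
= \frac{5 \left(-17 + 5 e^{6}\right)}{e^{12}}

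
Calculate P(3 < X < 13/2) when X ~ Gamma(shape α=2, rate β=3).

P(3 < X < 13/2) = ∫_{3}^{13/2} f(x) dx
where f(x) = 9 x e^{- 3 x}
= - \frac{41}{2 e^{\frac{39}{2}}} + \frac{10}{e^{9}}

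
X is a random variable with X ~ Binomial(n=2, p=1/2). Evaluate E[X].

For X ~ Binomial(n=2, p=1/2), the expected value is:
E[X] = 1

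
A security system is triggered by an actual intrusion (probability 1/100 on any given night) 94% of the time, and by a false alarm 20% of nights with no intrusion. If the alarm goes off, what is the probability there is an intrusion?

Let D = the rare event, + = positive/flagged.
P(D) = 1/100
P(+|D) = 94/100 = 47/50
P(+|D') = 20/100 = 1/5
P(+) = P(+|D)P(D) + P(+|D')P(D')
     = \frac{47}{50} × \frac{1}{100} + \frac{1}{5} × \frac{99}{100}
     = \frac{1037}{5000}
P(D|+) = P(+|D)P(D)/P(+) = \frac{47}{1037}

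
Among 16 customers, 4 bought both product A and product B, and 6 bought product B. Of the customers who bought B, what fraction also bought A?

P(A ∩ B) = 4/16 = 1/4
P(B) = 6/16 = 3/8
P(A|B) = P(A ∩ B) / P(B) = (1/4) / (3/8) = 2/3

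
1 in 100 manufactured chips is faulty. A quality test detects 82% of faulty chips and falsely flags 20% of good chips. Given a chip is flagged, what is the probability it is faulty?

Let D = the rare event, + = positive/flagged.
P(D) = 1/100
P(+|D) = 82/100 = 41/50
P(+|D') = 20/100 = 1/5
P(+) = P(+|D)P(D) + P(+|D')P(D')
     = \frac{41}{50} × \frac{1}{100} + \frac{1}{5} × \frac{99}{100}
     = \frac{1031}{5000}
P(D|+) = P(+|D)P(D)/P(+) = \frac{41}{1031}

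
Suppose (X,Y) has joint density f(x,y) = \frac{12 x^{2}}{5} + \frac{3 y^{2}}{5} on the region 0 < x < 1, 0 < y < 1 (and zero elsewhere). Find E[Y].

E[Y] = ∫_0^1 ∫_0^1 y × f(x,y) dx dy
= \frac{11}{20}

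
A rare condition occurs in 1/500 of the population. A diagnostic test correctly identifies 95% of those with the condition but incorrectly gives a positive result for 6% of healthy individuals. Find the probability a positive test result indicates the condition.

Let D = the rare event, + = positive/flagged.
P(D) = 1/500
P(+|D) = 95/100 = 19/20
P(+|D') = 6/100 = 3/50
P(+) = P(+|D)P(D) + P(+|D')P(D')
     = \frac{19}{20} × \frac{1}{500} + \frac{3}{50} × \frac{499}{500}
     = \frac{3089}{50000}
P(D|+) = P(+|D)P(D)/P(+) = \frac{95}{3089}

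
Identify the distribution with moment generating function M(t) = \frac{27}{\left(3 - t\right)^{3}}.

The MGF M(t) = \frac{27}{\left(3 - t\right)^{3}} is the standard form for the Gamma distribution.
Comparing with the known MGF formula identifies: Gamma(shape α=3, rate β=3)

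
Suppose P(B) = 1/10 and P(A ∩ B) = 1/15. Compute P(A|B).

P(A|B) = P(A ∩ B) / P(B)
= (1/15) / (1/10)
= 2/3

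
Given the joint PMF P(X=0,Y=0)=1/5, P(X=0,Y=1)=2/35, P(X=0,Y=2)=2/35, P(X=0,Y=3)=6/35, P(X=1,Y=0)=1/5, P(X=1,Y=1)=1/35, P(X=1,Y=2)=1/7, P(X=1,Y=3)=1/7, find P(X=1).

P(X=1) = P(X=1,Y=0) + P(X=1,Y=1) + P(X=1,Y=2) + P(X=1,Y=3)
= 1/5 + 1/35 + 1/7 + 1/7
= 18/35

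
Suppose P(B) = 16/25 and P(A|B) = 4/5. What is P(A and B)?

By definition, P(A|B) = P(A ∩ B) / P(B)
So P(A ∩ B) = P(A|B) × P(B)
= 4/5 × 16/25
= 64/125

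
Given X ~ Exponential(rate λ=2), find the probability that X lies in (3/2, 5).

P(3/2 < X < 5) = ∫_{3/2}^{5} f(x) dx
where f(x) = 2 e^{- 2 x}
= - \frac{1 - e^{7}}{e^{10}}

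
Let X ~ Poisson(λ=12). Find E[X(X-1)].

E[X(X-1)] = E[X² - X] = E[X²] - E[X]
E[X] = 12
E[X²] = Var(X) + (E[X])² = 12 + (12)² = 156
E[X(X-1)] = 156 - 12 = 144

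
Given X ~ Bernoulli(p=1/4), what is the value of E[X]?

For X ~ Bernoulli(p=1/4), the expected value is:
E[X] = \frac{1}{4}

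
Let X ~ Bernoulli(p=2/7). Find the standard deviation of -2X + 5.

For X ~ Bernoulli(p=2/7):
Var(X) = \frac{10}{49}
SD(X) = √(Var(X)) = √(\frac{10}{49}) = \frac{\sqrt{10}}{7}
SD(-2X + 5) = |-2| × SD(X) = 2 × \frac{\sqrt{10}}{7} = \frac{2 \sqrt{10}}{7}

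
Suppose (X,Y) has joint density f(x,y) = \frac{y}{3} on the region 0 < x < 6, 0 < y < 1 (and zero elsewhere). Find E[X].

f_X(x) = ∫_0^1 \frac{y}{3} dy = \frac{1}{6}
E[X] = ∫_0^6 x × (\frac{1}{6}) dx = 3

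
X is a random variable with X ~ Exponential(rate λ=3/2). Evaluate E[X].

For X ~ Exponential(rate λ=3/2), the expected value is:
E[X] = \frac{2}{3}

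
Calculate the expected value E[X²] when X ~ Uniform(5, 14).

Using the identity E[X²] = Var(X) + (E[X])²:
E[X] = \frac{19}{2}
Var(X) = \frac{27}{4}
E[X²] = \frac{27}{4} + (\frac{19}{2})²
= 97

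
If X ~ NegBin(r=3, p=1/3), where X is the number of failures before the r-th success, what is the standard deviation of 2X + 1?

For X ~ NegBin(r=3, p=1/3), where X is the number of failures before the r-th success:
Var(X) = 18
SD(X) = √(Var(X)) = √(18) = 3 \sqrt{2}
SD(2X + 1) = |2| × SD(X) = 2 × 3 \sqrt{2} = 6 \sqrt{2}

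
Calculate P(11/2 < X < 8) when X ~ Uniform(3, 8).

P(11/2 < X < 8) = ∫_{11/2}^{8} f(x) dx
where f(x) = \frac{1}{5}
= \frac{1}{2}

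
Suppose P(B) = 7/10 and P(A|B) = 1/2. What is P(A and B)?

By definition, P(A|B) = P(A ∩ B) / P(B)
So P(A ∩ B) = P(A|B) × P(B)
= 1/2 × 7/10
= 7/20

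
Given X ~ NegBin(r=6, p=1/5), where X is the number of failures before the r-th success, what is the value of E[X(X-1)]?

E[X(X-1)] = E[X² - X] = E[X²] - E[X]
E[X] = 24
E[X²] = Var(X) + (E[X])² = 120 + (24)² = 696
E[X(X-1)] = 696 - 24 = 672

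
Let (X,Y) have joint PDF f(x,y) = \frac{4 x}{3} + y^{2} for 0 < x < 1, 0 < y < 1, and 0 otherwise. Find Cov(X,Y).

E[XY] = ∫∫ xy × f(x,y) dx dy = \frac{25}{72}
E[X] = \frac{11}{18}
E[Y] = \frac{7}{12}
Cov(X,Y) = E[XY] - E[X]E[Y] = - \frac{1}{108}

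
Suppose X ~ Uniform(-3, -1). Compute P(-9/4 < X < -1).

P(-9/4 < X < -1) = ∫_{-9/4}^{-1} f(x) dx
where f(x) = \frac{1}{2}
= \frac{5}{8}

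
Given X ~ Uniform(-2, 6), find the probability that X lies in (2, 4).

P(2 < X < 4) = ∫_{2}^{4} f(x) dx
where f(x) = \frac{1}{8}
= \frac{1}{4}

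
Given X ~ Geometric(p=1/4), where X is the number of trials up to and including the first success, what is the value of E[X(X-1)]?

E[X(X-1)] = E[X² - X] = E[X²] - E[X]
E[X] = 4
E[X²] = Var(X) + (E[X])² = 12 + (4)² = 28
E[X(X-1)] = 28 - 4 = 24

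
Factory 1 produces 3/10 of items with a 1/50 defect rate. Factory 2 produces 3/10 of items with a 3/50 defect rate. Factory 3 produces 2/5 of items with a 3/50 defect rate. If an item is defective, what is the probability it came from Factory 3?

Using Bayes' theorem:
P(F1) = 3/10, P(D|F1) = 1/50
P(F2) = 3/10, P(D|F2) = 3/50
P(F3) = 2/5, P(D|F3) = 3/50
P(D) = P(D|F1)P(F1) + P(D|F2)P(F2) + P(D|F3)P(F3)
     = \frac{6}{125}
P(F3|D) = P(D|F3)P(F3) / P(D)
= \frac{1}{2}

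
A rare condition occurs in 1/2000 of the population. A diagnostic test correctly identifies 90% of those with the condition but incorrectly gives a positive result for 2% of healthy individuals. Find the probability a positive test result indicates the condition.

Let D = the rare event, + = positive/flagged.
P(D) = 1/2000
P(+|D) = 90/100 = 9/10
P(+|D') = 2/100 = 1/50
P(+) = P(+|D)P(D) + P(+|D')P(D')
     = \frac{9}{10} × \frac{1}{2000} + \frac{1}{50} × \frac{1999}{2000}
     = \frac{511}{25000}
P(D|+) = P(+|D)P(D)/P(+) = \frac{45}{2044}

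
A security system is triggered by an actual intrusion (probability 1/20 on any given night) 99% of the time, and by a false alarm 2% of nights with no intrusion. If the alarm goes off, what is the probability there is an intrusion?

Let D = the rare event, + = positive/flagged.
P(D) = 1/20
P(+|D) = 99/100
P(+|D') = 2/100 = 1/50
P(+) = P(+|D)P(D) + P(+|D')P(D')
     = \frac{99}{100} × \frac{1}{20} + \frac{1}{50} × \frac{19}{20}
     = \frac{137}{2000}
P(D|+) = P(+|D)P(D)/P(+) = \frac{99}{137}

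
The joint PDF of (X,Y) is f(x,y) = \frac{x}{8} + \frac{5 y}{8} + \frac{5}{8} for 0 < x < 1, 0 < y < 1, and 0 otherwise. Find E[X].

E[X] = ∫_0^1 ∫_0^1 x × f(x,y) dy dx
= ∫_0^1 ∫_0^1 x × (\frac{x}{8} + \frac{5 y}{8} + \frac{5}{8}) dy dx
= \frac{49}{96}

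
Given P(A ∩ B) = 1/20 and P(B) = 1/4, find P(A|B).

P(A|B) = P(A ∩ B) / P(B)
= (1/20) / (1/4)
= 1/5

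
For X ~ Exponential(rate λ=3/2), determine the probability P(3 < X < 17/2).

P(3 < X < 17/2) = ∫_{3}^{17/2} f(x) dx
where f(x) = \frac{3 e^{- \frac{3 x}{2}}}{2}
= - \frac{1}{e^{\frac{51}{4}}} + e^{- \frac{9}{2}}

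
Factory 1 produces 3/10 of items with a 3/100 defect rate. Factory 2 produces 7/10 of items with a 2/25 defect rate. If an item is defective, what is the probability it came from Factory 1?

Using Bayes' theorem:
P(F1) = 3/10, P(D|F1) = 3/100
P(F2) = 7/10, P(D|F2) = 2/25
P(D) = P(D|F1)P(F1) + P(D|F2)P(F2)
     = \frac{13}{200}
P(F1|D) = P(D|F1)P(F1) / P(D)
= \frac{9}{65}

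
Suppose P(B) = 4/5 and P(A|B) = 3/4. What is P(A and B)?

By definition, P(A|B) = P(A ∩ B) / P(B)
So P(A ∩ B) = P(A|B) × P(B)
= 3/4 × 4/5
= 3/5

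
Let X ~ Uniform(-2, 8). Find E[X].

For X ~ Uniform(-2, 8), the expected value is:
E[X] = 3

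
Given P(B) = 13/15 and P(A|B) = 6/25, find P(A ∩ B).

By definition, P(A|B) = P(A ∩ B) / P(B)
So P(A ∩ B) = P(A|B) × P(B)
= 6/25 × 13/15
= 26/125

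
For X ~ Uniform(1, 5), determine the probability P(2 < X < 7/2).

P(2 < X < 7/2) = ∫_{2}^{7/2} f(x) dx
where f(x) = \frac{1}{4}
= \frac{3}{8}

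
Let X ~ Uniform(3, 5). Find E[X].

For X ~ Uniform(3, 5), the expected value is:
E[X] = 4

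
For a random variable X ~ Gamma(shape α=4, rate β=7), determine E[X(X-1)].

E[X(X-1)] = E[X² - X] = E[X²] - E[X]
E[X] = \frac{4}{7}
E[X²] = Var(X) + (E[X])² = \frac{4}{49} + (\frac{4}{7})² = \frac{20}{49}
E[X(X-1)] = \frac{20}{49} - \frac{4}{7} = - \frac{8}{49}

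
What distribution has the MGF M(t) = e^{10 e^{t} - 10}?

The MGF M(t) = e^{10 e^{t} - 10} is the standard form for the Poisson distribution.
Comparing with the known MGF formula identifies: Poisson(λ=10)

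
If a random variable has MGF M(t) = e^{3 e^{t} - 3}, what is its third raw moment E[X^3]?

To find E[X^3], compute M^(3)(0):
M^(1)(t) = 3 e^{t} e^{3 e^{t} - 3}
M^(2)(t) = 9 e^{2 t} e^{3 e^{t} - 3} + 3 e^{t} e^{3 e^{t} - 3}
M^(3)(t) = 27 e^{3 t} e^{3 e^{t} - 3} + 27 e^{2 t} e^{3 e^{t} - 3} + 3 e^{t} e^{3 e^{t} - 3}
M^(3)(0) = 57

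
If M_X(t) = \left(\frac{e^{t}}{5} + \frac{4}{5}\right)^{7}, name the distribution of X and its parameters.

The MGF M(t) = \left(\frac{e^{t}}{5} + \frac{4}{5}\right)^{7} is the standard form for the Binomial distribution.
Comparing with the known MGF formula identifies: Binomial(n=7, p=1/5)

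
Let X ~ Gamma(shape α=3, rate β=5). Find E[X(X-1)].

E[X(X-1)] = E[X² - X] = E[X²] - E[X]
E[X] = \frac{3}{5}
E[X²] = Var(X) + (E[X])² = \frac{3}{25} + (\frac{3}{5})² = \frac{12}{25}
E[X(X-1)] = \frac{12}{25} - \frac{3}{5} = - \frac{3}{25}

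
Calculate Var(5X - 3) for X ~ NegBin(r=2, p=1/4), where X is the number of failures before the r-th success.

For X ~ NegBin(r=2, p=1/4), where X is the number of failures before the r-th success:
Var(X) = 24
Var(5X - 3) = (5)² × Var(X) = 25 × 24 = 600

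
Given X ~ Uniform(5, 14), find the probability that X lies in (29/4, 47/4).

P(29/4 < X < 47/4) = ∫_{29/4}^{47/4} f(x) dx
where f(x) = \frac{1}{9}
= \frac{1}{2}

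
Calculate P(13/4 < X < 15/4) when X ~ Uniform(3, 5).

P(13/4 < X < 15/4) = ∫_{13/4}^{15/4} f(x) dx
where f(x) = \frac{1}{2}
= \frac{1}{4}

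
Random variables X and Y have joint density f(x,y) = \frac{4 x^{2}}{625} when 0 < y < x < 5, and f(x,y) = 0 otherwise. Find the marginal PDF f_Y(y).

f_Y(y) = ∫_y^5 \frac{4 x^{2}}{625} dx = \frac{4}{15} - \frac{4 y^{3}}{1875}
for 0 < y < 5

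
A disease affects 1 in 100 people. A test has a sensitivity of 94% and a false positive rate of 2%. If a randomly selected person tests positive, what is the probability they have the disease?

Let D = the rare event, + = positive/flagged.
P(D) = 1/100
P(+|D) = 94/100 = 47/50
P(+|D') = 2/100 = 1/50
P(+) = P(+|D)P(D) + P(+|D')P(D')
     = \frac{47}{50} × \frac{1}{100} + \frac{1}{50} × \frac{99}{100}
     = \frac{73}{2500}
P(D|+) = P(+|D)P(D)/P(+) = \frac{47}{146}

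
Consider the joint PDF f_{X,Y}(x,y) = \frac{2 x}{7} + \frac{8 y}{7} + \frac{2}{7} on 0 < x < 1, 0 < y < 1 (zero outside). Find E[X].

E[X] = ∫_0^1 ∫_0^1 x × f(x,y) dy dx
= ∫_0^1 ∫_0^1 x × (\frac{2 x}{7} + \frac{8 y}{7} + \frac{2}{7}) dy dx
= \frac{11}{21}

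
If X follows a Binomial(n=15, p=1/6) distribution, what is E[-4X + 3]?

For X ~ Binomial(n=15, p=1/6):
E[X] = \frac{5}{2}
E[-4X + 3] = -4 × E[X] + 3 = -7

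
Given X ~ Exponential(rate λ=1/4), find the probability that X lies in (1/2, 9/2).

P(1/2 < X < 9/2) = ∫_{1/2}^{9/2} f(x) dx
where f(x) = \frac{e^{- \frac{x}{4}}}{4}
= - \frac{1 - e}{e^{\frac{9}{8}}}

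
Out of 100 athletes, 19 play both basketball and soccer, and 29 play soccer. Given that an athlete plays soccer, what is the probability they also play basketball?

P(A ∩ B) = 19/100
P(B) = 29/100
P(A|B) = P(A ∩ B) / P(B) = (19/100) / (29/100) = 19/29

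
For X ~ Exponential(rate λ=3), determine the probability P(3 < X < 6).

P(3 < X < 6) = ∫_{3}^{6} f(x) dx
where f(x) = 3 e^{- 3 x}
= - \frac{1 - e^{9}}{e^{18}}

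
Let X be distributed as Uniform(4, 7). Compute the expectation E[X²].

Using the identity E[X²] = Var(X) + (E[X])²:
E[X] = \frac{11}{2}
Var(X) = \frac{3}{4}
E[X²] = \frac{3}{4} + (\frac{11}{2})²
= 31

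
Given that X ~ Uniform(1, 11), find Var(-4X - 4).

For X ~ Uniform(1, 11):
Var(X) = \frac{25}{3}
Var(-4X - 4) = (-4)² × Var(X) = 16 × \frac{25}{3} = \frac{400}{3}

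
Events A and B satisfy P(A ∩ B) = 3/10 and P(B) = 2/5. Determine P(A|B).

P(A|B) = P(A ∩ B) / P(B)
= (3/10) / (2/5)
= 3/4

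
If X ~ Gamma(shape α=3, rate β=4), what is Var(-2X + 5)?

For X ~ Gamma(shape α=3, rate β=4):
Var(X) = \frac{3}{16}
Var(-2X + 5) = (-2)² × Var(X) = 4 × \frac{3}{16} = \frac{3}{4}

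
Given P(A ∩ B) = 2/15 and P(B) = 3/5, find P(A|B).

P(A|B) = P(A ∩ B) / P(B)
= (2/15) / (3/5)
= 2/9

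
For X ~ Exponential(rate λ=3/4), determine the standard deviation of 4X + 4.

For X ~ Exponential(rate λ=3/4):
Var(X) = \frac{16}{9}
SD(X) = √(Var(X)) = √(\frac{16}{9}) = \frac{4}{3}
SD(4X + 4) = |4| × SD(X) = 4 × \frac{4}{3} = \frac{16}{3}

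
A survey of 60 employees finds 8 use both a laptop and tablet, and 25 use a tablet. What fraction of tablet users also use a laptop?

P(A ∩ B) = 8/60 = 2/15
P(B) = 25/60 = 5/12
P(A|B) = P(A ∩ B) / P(B) = (2/15) / (5/12) = 8/25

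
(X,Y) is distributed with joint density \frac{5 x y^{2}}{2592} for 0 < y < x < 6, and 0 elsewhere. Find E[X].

f_X(x) = ∫_0^x \frac{5 x y^{2}}{2592} dy = \frac{5 x^{4}}{7776}
E[X] = ∫_0^6 x × (\frac{5 x^{4}}{7776}) dx = 5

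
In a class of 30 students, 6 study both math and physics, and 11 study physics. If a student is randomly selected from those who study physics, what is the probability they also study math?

P(A ∩ B) = 6/30 = 1/5
P(B) = 11/30
P(A|B) = P(A ∩ B) / P(B) = (1/5) / (11/30) = 6/11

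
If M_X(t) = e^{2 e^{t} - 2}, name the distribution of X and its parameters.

The MGF M(t) = e^{2 e^{t} - 2} is the standard form for the Poisson distribution.
Comparing with the known MGF formula identifies: Poisson(λ=2)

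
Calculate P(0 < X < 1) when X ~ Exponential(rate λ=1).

P(0 < X < 1) = ∫_{0}^{1} f(x) dx
where f(x) = e^{- x}
= 1 - e^{-1}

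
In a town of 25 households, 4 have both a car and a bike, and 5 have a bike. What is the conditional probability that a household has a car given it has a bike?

P(A ∩ B) = 4/25
P(B) = 5/25 = 1/5
P(A|B) = P(A ∩ B) / P(B) = (4/25) / (1/5) = 4/5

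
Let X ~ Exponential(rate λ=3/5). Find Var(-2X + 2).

For X ~ Exponential(rate λ=3/5):
Var(X) = \frac{25}{9}
Var(-2X + 2) = (-2)² × Var(X) = 4 × \frac{25}{9} = \frac{100}{9}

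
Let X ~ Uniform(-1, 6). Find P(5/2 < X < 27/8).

P(5/2 < X < 27/8) = ∫_{5/2}^{27/8} f(x) dx
where f(x) = \frac{1}{7}
= \frac{1}{8}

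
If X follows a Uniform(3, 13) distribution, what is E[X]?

For X ~ Uniform(3, 13), the expected value is:
E[X] = 8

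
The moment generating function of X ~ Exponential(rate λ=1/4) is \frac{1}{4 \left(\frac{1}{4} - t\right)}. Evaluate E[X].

To find E[X], compute M^(1)(0):
M^(1)(t) = \frac{1}{4 \left(\frac{1}{4} - t\right)^{2}}
M^(1)(0) = 4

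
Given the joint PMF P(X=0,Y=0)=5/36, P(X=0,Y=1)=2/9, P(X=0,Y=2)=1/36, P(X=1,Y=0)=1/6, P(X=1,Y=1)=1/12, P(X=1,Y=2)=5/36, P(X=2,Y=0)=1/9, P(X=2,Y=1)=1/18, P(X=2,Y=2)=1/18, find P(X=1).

P(X=1) = P(X=1,Y=0) + P(X=1,Y=1) + P(X=1,Y=2)
= 1/6 + 1/12 + 5/36
= 7/18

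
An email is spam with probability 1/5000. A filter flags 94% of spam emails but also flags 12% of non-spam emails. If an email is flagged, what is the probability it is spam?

Let D = the rare event, + = positive/flagged.
P(D) = 1/5000
P(+|D) = 94/100 = 47/50
P(+|D') = 12/100 = 3/25
P(+) = P(+|D)P(D) + P(+|D')P(D')
     = \frac{47}{50} × \frac{1}{5000} + \frac{3}{25} × \frac{4999}{5000}
     = \frac{30041}{250000}
P(D|+) = P(+|D)P(D)/P(+) = \frac{47}{30041}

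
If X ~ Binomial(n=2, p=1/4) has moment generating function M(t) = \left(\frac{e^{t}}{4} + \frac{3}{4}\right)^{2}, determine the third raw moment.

To find E[X^3], compute M^(3)(0):
M^(1)(t) = \frac{\left(\frac{e^{t}}{4} + \frac{3}{4}\right) e^{t}}{2}
M^(2)(t) = \frac{\left(\frac{e^{t}}{4} + \frac{3}{4}\right) e^{t}}{2} + \frac{e^{2 t}}{8}
M^(3)(t) = \frac{\left(\frac{e^{t}}{4} + \frac{3}{4}\right) e^{t}}{2} + \frac{3 e^{2 t}}{8}
M^(3)(0) = \frac{7}{8}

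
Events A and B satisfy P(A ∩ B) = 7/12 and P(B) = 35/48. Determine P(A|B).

P(A|B) = P(A ∩ B) / P(B)
= (7/12) / (35/48)
= 4/5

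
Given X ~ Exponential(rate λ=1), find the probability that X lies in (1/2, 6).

P(1/2 < X < 6) = ∫_{1/2}^{6} f(x) dx
where f(x) = e^{- x}
= - \frac{1}{e^{6}} + e^{- \frac{1}{2}}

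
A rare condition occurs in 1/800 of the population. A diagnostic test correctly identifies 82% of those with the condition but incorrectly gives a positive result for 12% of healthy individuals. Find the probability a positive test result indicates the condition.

Let D = the rare event, + = positive/flagged.
P(D) = 1/800
P(+|D) = 82/100 = 41/50
P(+|D') = 12/100 = 3/25
P(+) = P(+|D)P(D) + P(+|D')P(D')
     = \frac{41}{50} × \frac{1}{800} + \frac{3}{25} × \frac{799}{800}
     = \frac{967}{8000}
P(D|+) = P(+|D)P(D)/P(+) = \frac{41}{4835}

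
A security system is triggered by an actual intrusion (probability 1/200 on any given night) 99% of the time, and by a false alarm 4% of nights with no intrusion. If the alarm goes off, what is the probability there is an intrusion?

Let D = the rare event, + = positive/flagged.
P(D) = 1/200
P(+|D) = 99/100
P(+|D') = 4/100 = 1/25
P(+) = P(+|D)P(D) + P(+|D')P(D')
     = \frac{99}{100} × \frac{1}{200} + \frac{1}{25} × \frac{199}{200}
     = \frac{179}{4000}
P(D|+) = P(+|D)P(D)/P(+) = \frac{99}{895}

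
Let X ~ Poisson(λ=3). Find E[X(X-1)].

E[X(X-1)] = E[X² - X] = E[X²] - E[X]
E[X] = 3
E[X²] = Var(X) + (E[X])² = 3 + (3)² = 12
E[X(X-1)] = 12 - 3 = 9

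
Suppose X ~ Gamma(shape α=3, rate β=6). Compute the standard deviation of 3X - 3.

For X ~ Gamma(shape α=3, rate β=6):
Var(X) = \frac{1}{12}
SD(X) = √(Var(X)) = √(\frac{1}{12}) = \frac{\sqrt{3}}{6}
SD(3X - 3) = |3| × SD(X) = 3 × \frac{\sqrt{3}}{6} = \frac{\sqrt{3}}{2}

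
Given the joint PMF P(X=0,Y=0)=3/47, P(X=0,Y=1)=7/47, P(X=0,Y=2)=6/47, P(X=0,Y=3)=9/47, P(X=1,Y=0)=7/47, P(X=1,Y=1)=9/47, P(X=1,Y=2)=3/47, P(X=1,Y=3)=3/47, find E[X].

First find marginal of X:
P(X=0) = 25/47
P(X=1) = 22/47
E[X] = 0 × 25/47 + 1 × 22/47 = 22/47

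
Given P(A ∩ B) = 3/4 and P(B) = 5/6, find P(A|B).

P(A|B) = P(A ∩ B) / P(B)
= (3/4) / (5/6)
= 9/10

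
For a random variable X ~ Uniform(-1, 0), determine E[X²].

Using the identity E[X²] = Var(X) + (E[X])²:
E[X] = - \frac{1}{2}
Var(X) = \frac{1}{12}
E[X²] = \frac{1}{12} + (- \frac{1}{2})²
= \frac{1}{3}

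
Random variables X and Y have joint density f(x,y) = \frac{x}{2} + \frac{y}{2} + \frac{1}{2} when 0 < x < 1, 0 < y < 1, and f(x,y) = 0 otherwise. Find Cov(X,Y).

E[XY] = ∫∫ xy × f(x,y) dx dy = \frac{7}{24}
E[X] = \frac{13}{24}
E[Y] = \frac{13}{24}
Cov(X,Y) = E[XY] - E[X]E[Y] = - \frac{1}{576}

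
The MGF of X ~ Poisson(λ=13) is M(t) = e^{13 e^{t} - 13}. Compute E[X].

To find E[X], compute M^(1)(0):
M^(1)(t) = 13 e^{t} e^{13 e^{t} - 13}
M^(1)(0) = 13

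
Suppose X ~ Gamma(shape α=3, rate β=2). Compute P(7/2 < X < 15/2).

P(7/2 < X < 15/2) = ∫_{7/2}^{15/2} f(x) dx
where f(x) = 4 x^{2} e^{- 2 x}
= \frac{-257 + 65 e^{8}}{2 e^{15}}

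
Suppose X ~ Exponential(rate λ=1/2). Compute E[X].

For X ~ Exponential(rate λ=1/2), the expected value is:
E[X] = 2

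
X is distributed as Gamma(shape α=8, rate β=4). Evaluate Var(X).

For X ~ Gamma(shape α=8, rate β=4):
Var(X) = \frac{1}{2}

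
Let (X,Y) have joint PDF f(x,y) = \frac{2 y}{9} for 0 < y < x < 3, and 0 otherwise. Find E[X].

f_X(x) = ∫_0^x \frac{2 y}{9} dy = \frac{x^{2}}{9}
E[X] = ∫_0^3 x × (\frac{x^{2}}{9}) dx = \frac{9}{4}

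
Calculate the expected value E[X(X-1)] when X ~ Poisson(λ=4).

E[X(X-1)] = E[X² - X] = E[X²] - E[X]
E[X] = 4
E[X²] = Var(X) + (E[X])² = 4 + (4)² = 20
E[X(X-1)] = 20 - 4 = 16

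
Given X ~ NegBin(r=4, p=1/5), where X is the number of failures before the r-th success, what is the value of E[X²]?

Using the identity E[X²] = Var(X) + (E[X])²:
E[X] = 16
Var(X) = 80
E[X²] = 80 + (16)²
= 336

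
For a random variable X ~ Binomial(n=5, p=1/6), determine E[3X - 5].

For X ~ Binomial(n=5, p=1/6):
E[X] = \frac{5}{6}
E[3X - 5] = 3 × E[X] - 5 = - \frac{5}{2}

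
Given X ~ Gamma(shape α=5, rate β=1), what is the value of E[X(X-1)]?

E[X(X-1)] = E[X² - X] = E[X²] - E[X]
E[X] = 5
E[X²] = Var(X) + (E[X])² = 5 + (5)² = 30
E[X(X-1)] = 30 - 5 = 25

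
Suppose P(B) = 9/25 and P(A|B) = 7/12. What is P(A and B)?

By definition, P(A|B) = P(A ∩ B) / P(B)
So P(A ∩ B) = P(A|B) × P(B)
= 7/12 × 9/25
= 21/100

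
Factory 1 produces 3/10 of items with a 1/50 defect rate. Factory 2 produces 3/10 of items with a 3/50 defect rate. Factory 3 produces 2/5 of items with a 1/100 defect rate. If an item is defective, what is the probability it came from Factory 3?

Using Bayes' theorem:
P(F1) = 3/10, P(D|F1) = 1/50
P(F2) = 3/10, P(D|F2) = 3/50
P(F3) = 2/5, P(D|F3) = 1/100
P(D) = P(D|F1)P(F1) + P(D|F2)P(F2) + P(D|F3)P(F3)
     = \frac{7}{250}
P(F3|D) = P(D|F3)P(F3) / P(D)
= \frac{1}{7}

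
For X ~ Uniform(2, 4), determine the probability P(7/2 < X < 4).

P(7/2 < X < 4) = ∫_{7/2}^{4} f(x) dx
where f(x) = \frac{1}{2}
= \frac{1}{4}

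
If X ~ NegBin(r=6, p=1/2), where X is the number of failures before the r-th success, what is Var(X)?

For X ~ NegBin(r=6, p=1/2), where X is the number of failures before the r-th success:
Var(X) = 12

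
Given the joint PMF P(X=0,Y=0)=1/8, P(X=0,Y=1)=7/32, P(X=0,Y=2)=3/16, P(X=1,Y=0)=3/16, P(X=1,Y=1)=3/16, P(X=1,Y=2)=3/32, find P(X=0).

P(X=0) = P(X=0,Y=0) + P(X=0,Y=1) + P(X=0,Y=2)
= 1/8 + 7/32 + 3/16
= 17/32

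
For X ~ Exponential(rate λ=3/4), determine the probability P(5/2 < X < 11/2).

P(5/2 < X < 11/2) = ∫_{5/2}^{11/2} f(x) dx
where f(x) = \frac{3 e^{- \frac{3 x}{4}}}{4}
= - \frac{1 - e^{\frac{9}{4}}}{e^{\frac{33}{8}}}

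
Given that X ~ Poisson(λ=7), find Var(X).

For X ~ Poisson(λ=7):
Var(X) = 7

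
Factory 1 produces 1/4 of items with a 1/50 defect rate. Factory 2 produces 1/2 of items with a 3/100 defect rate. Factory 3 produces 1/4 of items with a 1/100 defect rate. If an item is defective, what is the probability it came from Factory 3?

Using Bayes' theorem:
P(F1) = 1/4, P(D|F1) = 1/50
P(F2) = 1/2, P(D|F2) = 3/100
P(F3) = 1/4, P(D|F3) = 1/100
P(D) = P(D|F1)P(F1) + P(D|F2)P(F2) + P(D|F3)P(F3)
     = \frac{9}{400}
P(F3|D) = P(D|F3)P(F3) / P(D)
= \frac{1}{9}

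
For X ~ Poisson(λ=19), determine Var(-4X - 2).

For X ~ Poisson(λ=19):
Var(X) = 19
Var(-4X - 2) = (-4)² × Var(X) = 16 × 19 = 304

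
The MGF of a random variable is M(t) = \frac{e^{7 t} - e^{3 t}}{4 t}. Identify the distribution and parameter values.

The MGF M(t) = \frac{e^{7 t} - e^{3 t}}{4 t} is the standard form for the Uniform distribution.
Comparing with the known MGF formula identifies: Uniform(3, 7)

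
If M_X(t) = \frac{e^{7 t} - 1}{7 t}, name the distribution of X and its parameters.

The MGF M(t) = \frac{e^{7 t} - 1}{7 t} is the standard form for the Uniform distribution.
Comparing with the known MGF formula identifies: Uniform(0, 7)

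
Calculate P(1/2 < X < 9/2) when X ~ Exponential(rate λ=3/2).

P(1/2 < X < 9/2) = ∫_{1/2}^{9/2} f(x) dx
where f(x) = \frac{3 e^{- \frac{3 x}{2}}}{2}
= - \frac{1 - e^{6}}{e^{\frac{27}{4}}}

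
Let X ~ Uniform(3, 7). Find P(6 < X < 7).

P(6 < X < 7) = ∫_{6}^{7} f(x) dx
where f(x) = \frac{1}{4}
= \frac{1}{4}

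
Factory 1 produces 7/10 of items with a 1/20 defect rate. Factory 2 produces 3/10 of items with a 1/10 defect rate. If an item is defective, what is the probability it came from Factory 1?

Using Bayes' theorem:
P(F1) = 7/10, P(D|F1) = 1/20
P(F2) = 3/10, P(D|F2) = 1/10
P(D) = P(D|F1)P(F1) + P(D|F2)P(F2)
     = \frac{13}{200}
P(F1|D) = P(D|F1)P(F1) / P(D)
= \frac{7}{13}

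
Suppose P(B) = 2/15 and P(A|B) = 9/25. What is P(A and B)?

By definition, P(A|B) = P(A ∩ B) / P(B)
So P(A ∩ B) = P(A|B) × P(B)
= 9/25 × 2/15
= 6/125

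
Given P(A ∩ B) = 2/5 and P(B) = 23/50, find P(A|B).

P(A|B) = P(A ∩ B) / P(B)
= (2/5) / (23/50)
= 20/23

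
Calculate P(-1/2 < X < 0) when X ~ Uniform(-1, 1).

P(-1/2 < X < 0) = ∫_{-1/2}^{0} f(x) dx
where f(x) = \frac{1}{2}
= \frac{1}{4}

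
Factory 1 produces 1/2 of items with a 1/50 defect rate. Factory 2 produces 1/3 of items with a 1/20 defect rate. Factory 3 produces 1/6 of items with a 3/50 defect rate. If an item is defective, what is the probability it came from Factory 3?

Using Bayes' theorem:
P(F1) = 1/2, P(D|F1) = 1/50
P(F2) = 1/3, P(D|F2) = 1/20
P(F3) = 1/6, P(D|F3) = 3/50
P(D) = P(D|F1)P(F1) + P(D|F2)P(F2) + P(D|F3)P(F3)
     = \frac{11}{300}
P(F3|D) = P(D|F3)P(F3) / P(D)
= \frac{3}{11}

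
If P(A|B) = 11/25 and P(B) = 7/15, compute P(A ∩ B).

By definition, P(A|B) = P(A ∩ B) / P(B)
So P(A ∩ B) = P(A|B) × P(B)
= 11/25 × 7/15
= 77/375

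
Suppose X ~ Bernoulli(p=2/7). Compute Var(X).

For X ~ Bernoulli(p=2/7):
Var(X) = \frac{10}{49}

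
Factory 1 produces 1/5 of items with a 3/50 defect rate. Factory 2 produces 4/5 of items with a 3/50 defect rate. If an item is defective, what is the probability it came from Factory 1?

Using Bayes' theorem:
P(F1) = 1/5, P(D|F1) = 3/50
P(F2) = 4/5, P(D|F2) = 3/50
P(D) = P(D|F1)P(F1) + P(D|F2)P(F2)
     = \frac{3}{50}
P(F1|D) = P(D|F1)P(F1) / P(D)
= \frac{1}{5}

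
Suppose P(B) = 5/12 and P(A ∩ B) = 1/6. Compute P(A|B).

P(A|B) = P(A ∩ B) / P(B)
= (1/6) / (5/12)
= 2/5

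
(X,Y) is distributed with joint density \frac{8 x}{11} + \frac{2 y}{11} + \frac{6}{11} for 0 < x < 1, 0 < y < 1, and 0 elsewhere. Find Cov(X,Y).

E[XY] = ∫∫ xy × f(x,y) dx dy = \frac{19}{66}
E[X] = \frac{37}{66}
E[Y] = \frac{17}{33}
Cov(X,Y) = E[XY] - E[X]E[Y] = - \frac{1}{1089}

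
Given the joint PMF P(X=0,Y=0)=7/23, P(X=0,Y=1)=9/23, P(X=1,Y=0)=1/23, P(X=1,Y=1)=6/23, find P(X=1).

P(X=1) = P(X=1,Y=0) + P(X=1,Y=1)
= 1/23 + 6/23
= 7/23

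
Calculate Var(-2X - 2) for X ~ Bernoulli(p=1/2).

For X ~ Bernoulli(p=1/2):
Var(X) = \frac{1}{4}
Var(-2X - 2) = (-2)² × Var(X) = 4 × \frac{1}{4} = 1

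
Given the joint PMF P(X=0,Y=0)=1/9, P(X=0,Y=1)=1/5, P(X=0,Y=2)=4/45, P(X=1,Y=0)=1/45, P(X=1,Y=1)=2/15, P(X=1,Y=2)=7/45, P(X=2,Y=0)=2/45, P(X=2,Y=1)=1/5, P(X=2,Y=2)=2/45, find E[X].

First find marginal of X:
P(X=0) = 2/5
P(X=1) = 14/45
P(X=2) = 13/45
E[X] = 0 × 2/5 + 1 × 14/45 + 2 × 13/45 = 8/9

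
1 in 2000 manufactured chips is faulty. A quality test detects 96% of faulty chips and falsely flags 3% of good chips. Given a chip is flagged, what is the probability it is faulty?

Let D = the rare event, + = positive/flagged.
P(D) = 1/2000
P(+|D) = 96/100 = 24/25
P(+|D') = 3/100
P(+) = P(+|D)P(D) + P(+|D')P(D')
     = \frac{24}{25} × \frac{1}{2000} + \frac{3}{100} × \frac{1999}{2000}
     = \frac{6093}{200000}
P(D|+) = P(+|D)P(D)/P(+) = \frac{32}{2031}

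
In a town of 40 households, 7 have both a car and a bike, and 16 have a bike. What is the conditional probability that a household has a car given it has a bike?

P(A ∩ B) = 7/40
P(B) = 16/40 = 2/5
P(A|B) = P(A ∩ B) / P(B) = (7/40) / (2/5) = 7/16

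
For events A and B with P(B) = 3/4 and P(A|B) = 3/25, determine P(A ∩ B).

By definition, P(A|B) = P(A ∩ B) / P(B)
So P(A ∩ B) = P(A|B) × P(B)
= 3/25 × 3/4
= 9/100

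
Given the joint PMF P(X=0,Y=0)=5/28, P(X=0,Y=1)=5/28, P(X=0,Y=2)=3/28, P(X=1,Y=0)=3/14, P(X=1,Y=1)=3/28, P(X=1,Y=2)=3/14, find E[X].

First find marginal of X:
P(X=0) = 13/28
P(X=1) = 15/28
E[X] = 0 × 13/28 + 1 × 15/28 = 15/28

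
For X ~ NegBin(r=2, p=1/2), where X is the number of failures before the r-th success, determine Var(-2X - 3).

For X ~ NegBin(r=2, p=1/2), where X is the number of failures before the r-th success:
Var(X) = 4
Var(-2X - 3) = (-2)² × Var(X) = 4 × 4 = 16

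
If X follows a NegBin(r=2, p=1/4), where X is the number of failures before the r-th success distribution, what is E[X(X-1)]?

E[X(X-1)] = E[X² - X] = E[X²] - E[X]
E[X] = 6
E[X²] = Var(X) + (E[X])² = 24 + (6)² = 60
E[X(X-1)] = 60 - 6 = 54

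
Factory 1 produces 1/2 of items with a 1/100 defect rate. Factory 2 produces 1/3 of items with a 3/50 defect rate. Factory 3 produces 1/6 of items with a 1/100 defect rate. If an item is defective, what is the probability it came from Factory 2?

Using Bayes' theorem:
P(F1) = 1/2, P(D|F1) = 1/100
P(F2) = 1/3, P(D|F2) = 3/50
P(F3) = 1/6, P(D|F3) = 1/100
P(D) = P(D|F1)P(F1) + P(D|F2)P(F2) + P(D|F3)P(F3)
     = \frac{2}{75}
P(F2|D) = P(D|F2)P(F2) / P(D)
= \frac{3}{4}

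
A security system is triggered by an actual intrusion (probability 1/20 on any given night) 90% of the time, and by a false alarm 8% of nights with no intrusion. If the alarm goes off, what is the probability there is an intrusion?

Let D = the rare event, + = positive/flagged.
P(D) = 1/20
P(+|D) = 90/100 = 9/10
P(+|D') = 8/100 = 2/25
P(+) = P(+|D)P(D) + P(+|D')P(D')
     = \frac{9}{10} × \frac{1}{20} + \frac{2}{25} × \frac{19}{20}
     = \frac{121}{1000}
P(D|+) = P(+|D)P(D)/P(+) = \frac{45}{121}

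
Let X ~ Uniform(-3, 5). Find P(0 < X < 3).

P(0 < X < 3) = ∫_{0}^{3} f(x) dx
where f(x) = \frac{1}{8}
= \frac{3}{8}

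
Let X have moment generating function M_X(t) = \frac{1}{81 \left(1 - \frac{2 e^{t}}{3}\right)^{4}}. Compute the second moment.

To find E[X^2], compute M^(2)(0):
M^(1)(t) = \frac{8 e^{t}}{243 \left(1 - \frac{2 e^{t}}{3}\right)^{5}}
M^(2)(t) = \frac{8 e^{t}}{243 \left(1 - \frac{2 e^{t}}{3}\right)^{5}} + \frac{80 e^{2 t}}{729 \left(1 - \frac{2 e^{t}}{3}\right)^{6}}
M^(2)(0) = 88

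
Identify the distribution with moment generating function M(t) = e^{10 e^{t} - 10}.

The MGF M(t) = e^{10 e^{t} - 10} is the standard form for the Poisson distribution.
Comparing with the known MGF formula identifies: Poisson(λ=10)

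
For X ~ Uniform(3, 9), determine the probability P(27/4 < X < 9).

P(27/4 < X < 9) = ∫_{27/4}^{9} f(x) dx
where f(x) = \frac{1}{6}
= \frac{3}{8}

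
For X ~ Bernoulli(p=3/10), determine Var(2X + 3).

For X ~ Bernoulli(p=3/10):
Var(X) = \frac{21}{100}
Var(2X + 3) = (2)² × Var(X) = 4 × \frac{21}{100} = \frac{21}{25}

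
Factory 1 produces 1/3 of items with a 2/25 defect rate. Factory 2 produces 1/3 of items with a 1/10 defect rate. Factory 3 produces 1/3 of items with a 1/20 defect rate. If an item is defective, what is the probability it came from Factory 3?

Using Bayes' theorem:
P(F1) = 1/3, P(D|F1) = 2/25
P(F2) = 1/3, P(D|F2) = 1/10
P(F3) = 1/3, P(D|F3) = 1/20
P(D) = P(D|F1)P(F1) + P(D|F2)P(F2) + P(D|F3)P(F3)
     = \frac{23}{300}
P(F3|D) = P(D|F3)P(F3) / P(D)
= \frac{5}{23}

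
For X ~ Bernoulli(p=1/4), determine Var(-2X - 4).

For X ~ Bernoulli(p=1/4):
Var(X) = \frac{3}{16}
Var(-2X - 4) = (-2)² × Var(X) = 4 × \frac{3}{16} = \frac{3}{4}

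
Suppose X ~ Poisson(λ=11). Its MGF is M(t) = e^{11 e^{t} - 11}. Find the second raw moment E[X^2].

To find E[X^2], compute M^(2)(0):
M^(1)(t) = 11 e^{t} e^{11 e^{t} - 11}
M^(2)(t) = 121 e^{2 t} e^{11 e^{t} - 11} + 11 e^{t} e^{11 e^{t} - 11}
M^(2)(0) = 132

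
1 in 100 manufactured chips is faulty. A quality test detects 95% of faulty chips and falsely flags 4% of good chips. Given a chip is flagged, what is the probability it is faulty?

Let D = the rare event, + = positive/flagged.
P(D) = 1/100
P(+|D) = 95/100 = 19/20
P(+|D') = 4/100 = 1/25
P(+) = P(+|D)P(D) + P(+|D')P(D')
     = \frac{19}{20} × \frac{1}{100} + \frac{1}{25} × \frac{99}{100}
     = \frac{491}{10000}
P(D|+) = P(+|D)P(D)/P(+) = \frac{95}{491}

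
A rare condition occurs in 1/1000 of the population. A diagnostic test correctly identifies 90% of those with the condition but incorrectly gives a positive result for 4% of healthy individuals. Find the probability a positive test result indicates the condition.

Let D = the rare event, + = positive/flagged.
P(D) = 1/1000
P(+|D) = 90/100 = 9/10
P(+|D') = 4/100 = 1/25
P(+) = P(+|D)P(D) + P(+|D')P(D')
     = \frac{9}{10} × \frac{1}{1000} + \frac{1}{25} × \frac{999}{1000}
     = \frac{2043}{50000}
P(D|+) = P(+|D)P(D)/P(+) = \frac{5}{227}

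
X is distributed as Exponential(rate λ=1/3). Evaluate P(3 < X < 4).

P(3 < X < 4) = ∫_{3}^{4} f(x) dx
where f(x) = \frac{e^{- \frac{x}{3}}}{3}
= - \frac{1}{e^{\frac{4}{3}}} + e^{-1}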